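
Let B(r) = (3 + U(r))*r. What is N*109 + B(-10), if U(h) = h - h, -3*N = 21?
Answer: -793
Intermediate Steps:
N = -7 (N = -⅓*21 = -7)
U(h) = 0
B(r) = 3*r (B(r) = (3 + 0)*r = 3*r)
N*109 + B(-10) = -7*109 + 3*(-10) = -763 - 30 = -793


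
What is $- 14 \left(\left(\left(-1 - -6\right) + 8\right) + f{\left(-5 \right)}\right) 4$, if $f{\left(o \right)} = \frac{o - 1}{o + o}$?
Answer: $- \frac{3808}{5} \approx -761.6$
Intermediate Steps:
$f{\left(o \right)} = \frac{-1 + o}{2 o}$
$- 14 \left(\left(\left(-1 - -6\right) + 8\right) + f{\left(-5 \right)}\right) 4 = - 14 \left(\left(\left(-1 - -6\right) + 8\right) + \frac{-1 - 5}{2 \left(-5\right)}\right) 4 = - 14 \left(\left(\left(-1 + 6\right) + 8\right) + \frac{1}{2} \left(- \frac{1}{5}\right) \left(-6\right)\right) 4 = - 14 \left(\left(5 + 8\right) + \frac{3}{5}\right) 4 = - 14 \left(13 + \frac{3}{5}\right) 4 = \left(-14\right) \frac{68}{5} \cdot 4 = \left(- \frac{952}{5}\right) 4 = - \frac{3808}{5}$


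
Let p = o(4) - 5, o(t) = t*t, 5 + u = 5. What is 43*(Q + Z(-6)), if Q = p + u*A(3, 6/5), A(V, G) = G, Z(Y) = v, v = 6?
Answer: 731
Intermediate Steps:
u = 0 (u = -5 + 5 = 0)
Z(Y) = 6
o(t) = t²
p = 11 (p = 4² - 5 = 16 - 5 = 11)
Q = 11 (Q = 11 + 0*(6/5) = 11 + 0 = 11)
43*(Q + Z(-6)) = 43*(11 + 6) = 43*17 = 731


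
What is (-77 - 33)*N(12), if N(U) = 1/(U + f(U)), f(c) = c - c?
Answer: -55/6 ≈ -9.1667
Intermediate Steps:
f(c) = 0
N(U) = 1/U (N(U) = 1/(U + 0) = 1/U)
(-77 - 33)*N(12) = (-77 - 33)/12 = -110*1/12 = -55/6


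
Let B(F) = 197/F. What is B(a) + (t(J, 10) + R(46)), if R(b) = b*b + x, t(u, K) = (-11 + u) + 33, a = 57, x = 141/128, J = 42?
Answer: 15938533/7296 ≈ 2184.6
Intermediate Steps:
x = 141/128 (x = 141*(1/128) = 141/128 ≈ 1.1016)
t(u, K) = 22 + u
R(b) = 141/128 + b² (R(b) = b*b + 141/128 = b² + 141/128 = 141/128 + b²)
B(a) + (t(J, 10) + R(46)) = 197/57 + ((22 + 42) + (141/128 + 46²)) = 197*(1/57) + (64 + (141/128 + 2116)) = 197/57 + (64 + 270989/128) = 197/57 + 279181/128 = 15938533/7296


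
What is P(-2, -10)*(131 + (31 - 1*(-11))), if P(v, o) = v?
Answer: -346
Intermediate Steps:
P(-2, -10)*(131 + (31 - 1*(-11))) = -2*(131 + (31 - 1*(-11))) = -2*(131 + (31 + 11)) = -2*(131 + 42) = -2*173 = -346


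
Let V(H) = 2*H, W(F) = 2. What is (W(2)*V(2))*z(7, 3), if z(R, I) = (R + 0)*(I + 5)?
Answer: 448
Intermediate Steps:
z(R, I) = R*(5 + I)
(W(2)*V(2))*z(7, 3) = (2*(2*2))*(7*(5 + 3)) = (2*4)*(7*8) = 8*56 = 448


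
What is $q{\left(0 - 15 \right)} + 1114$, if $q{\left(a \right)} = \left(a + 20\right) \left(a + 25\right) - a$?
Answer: $1179$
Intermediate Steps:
$q{\left(a \right)} = - a + \left(20 + a\right) \left(25 + a\right)$ ($q{\left(a \right)} = \left(20 + a\right) \left(25 + a\right) - a = - a + \left(20 + a\right) \left(25 + a\right)$)
$q{\left(0 - 15 \right)} + 1114 = \left(500 + \left(0 - 15\right)^{2} + 44 \left(0 - 15\right)\right) + 1114 = \left(500 + \left(-15\right)^{2} + 44 \left(-15\right)\right) + 1114 = \left(500 + 225 - 660\right) + 1114 = 65 + 1114 = 1179$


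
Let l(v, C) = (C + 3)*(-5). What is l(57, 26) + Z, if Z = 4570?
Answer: 4425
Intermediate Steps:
l(v, C) = -15 - 5*C (l(v, C) = (3 + C)*(-5) = -15 - 5*C)
l(57, 26) + Z = (-15 - 5*26) + 4570 = (-15 - 130) + 4570 = -145 + 4570 = 4425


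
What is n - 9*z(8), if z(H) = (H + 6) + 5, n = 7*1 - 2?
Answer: -166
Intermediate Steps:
n = 5 (n = 7 - 2 = 5)
z(H) = 11 + H (z(H) = (6 + H) + 5 = 11 + H)
n - 9*z(8) = 5 - 9*(11 + 8) = 5 - 9*19 = 5 - 171 = -166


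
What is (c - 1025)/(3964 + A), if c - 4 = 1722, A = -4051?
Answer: -701/87 ≈ -8.0575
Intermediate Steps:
c = 1726 (c = 4 + 1722 = 1726)
(c - 1025)/(3964 + A) = (1726 - 1025)/(3964 - 4051) = 701/(-87) = 701*(-1/87) = -701/87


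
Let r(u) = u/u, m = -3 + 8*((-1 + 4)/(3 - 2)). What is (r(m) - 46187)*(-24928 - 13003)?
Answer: 1751881166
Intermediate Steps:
m = 21 (m = -3 + 8*(3/1) = -3 + 8*(3*1) = -3 + 8*3 = -3 + 24 = 21)
r(u) = 1
(r(m) - 46187)*(-24928 - 13003) = (1 - 46187)*(-24928 - 13003) = -46186*(-37931) = 1751881166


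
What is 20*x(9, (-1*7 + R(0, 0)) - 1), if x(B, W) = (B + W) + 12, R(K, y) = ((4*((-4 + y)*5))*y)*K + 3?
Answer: 320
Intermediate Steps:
R(K, y) = 3 + K*y*(-80 + 20*y) (R(K, y) = ((4*(-20 + 5*y))*y)*K + 3 = ((-80 + 20*y)*y)*K + 3 = (y*(-80 + 20*y))*K + 3 = K*y*(-80 + 20*y) + 3 = 3 + K*y*(-80 + 20*y))
x(B, W) = 12 + B + W
20*x(9, (-1*7 + R(0, 0)) - 1) = 20*(12 + 9 + ((-1*7 + (3 - 80*0*0 + 20*0*0²)) - 1)) = 20*(12 + 9 + ((-7 + (3 + 0 + 20*0*0)) - 1)) = 20*(12 + 9 + ((-7 + (3 + 0 + 0)) - 1)) = 20*(12 + 9 + ((-7 + 3) - 1)) = 20*(12 + 9 + (-4 - 1)) = 20*(12 + 9 - 5) = 20*16 = 320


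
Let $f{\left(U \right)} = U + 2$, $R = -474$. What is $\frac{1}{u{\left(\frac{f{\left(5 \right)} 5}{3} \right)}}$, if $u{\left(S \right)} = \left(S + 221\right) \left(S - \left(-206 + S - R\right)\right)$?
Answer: $- \frac{3}{187064} \approx -1.6037 \cdot 10^{-5}$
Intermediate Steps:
$f{\left(U \right)} = 2 + U$
$u{\left(S \right)} = -59228 - 268 S$ ($u{\left(S \right)} = \left(S + 221\right) \left(S - \left(268 + S\right)\right) = \left(221 + S\right) \left(S - \left(268 + S\right)\right) = \left(221 + S\right) \left(-268\right) = -59228 - 268 S$)
$\frac{1}{u{\left(\frac{f{\left(5 \right)} 5}{3} \right)}} = \frac{1}{-59228 - 268 \frac{\left(2 + 5\right) 5}{3}} = \frac{1}{-59228 - 268 \cdot 7 \cdot 5 \cdot \frac{1}{3}} = \frac{1}{-59228 - 268 \cdot 35 \cdot \frac{1}{3}} = \frac{1}{-59228 - \frac{9380}{3}} = \frac{1}{- \frac{187064}{3}} = - \frac{3}{187064}$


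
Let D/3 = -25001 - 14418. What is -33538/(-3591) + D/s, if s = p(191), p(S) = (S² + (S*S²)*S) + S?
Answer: 44635300645867/4779262018503 ≈ 9.3394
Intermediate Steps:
p(S) = S + S² + S⁴ (p(S) = (S² + S³*S) + S = (S² + S⁴) + S = S + S² + S⁴)
s = 1330900033 (s = 191*(1 + 191 + 191³) = 191*(1 + 191 + 6967871) = 191*6968063 = 1330900033)
D = -118257 (D = 3*(-25001 - 14418) = 3*(-39419) = -118257)
-33538/(-3591) + D/s = -33538/(-3591) - 118257/1330900033 = -33538*(-1/3591) - 118257*1/1330900033 = 33538/3591 - 118257/1330900033 = 44635300645867/4779262018503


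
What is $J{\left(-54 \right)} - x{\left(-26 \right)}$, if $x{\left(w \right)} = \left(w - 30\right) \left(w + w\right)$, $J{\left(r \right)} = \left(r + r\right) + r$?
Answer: $-3074$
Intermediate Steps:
$J{\left(r \right)} = 3 r$ ($J{\left(r \right)} = 2 r + r = 3 r$)
$x{\left(w \right)} = 2 w \left(-30 + w\right)$ ($x{\left(w \right)} = \left(-30 + w\right) 2 w = 2 w \left(-30 + w\right)$)
$J{\left(-54 \right)} - x{\left(-26 \right)} = 3 \left(-54\right) - 2 \left(-26\right) \left(-30 - 26\right) = -162 - 2 \left(-26\right) \left(-56\right) = -162 - 2912 = -3074$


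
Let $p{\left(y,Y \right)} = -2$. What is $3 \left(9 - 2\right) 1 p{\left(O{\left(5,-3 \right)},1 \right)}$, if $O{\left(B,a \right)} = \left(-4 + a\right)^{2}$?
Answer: $-42$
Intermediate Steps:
$3 \left(9 - 2\right) 1 p{\left(O{\left(5,-3 \right)},1 \right)} = 3 \left(9 - 2\right) 1 \left(-2\right) = 3 \left(9 - 2\right) \left(-2\right) = 3 \cdot 7 \left(-2\right) = 21 \left(-2\right) = -42$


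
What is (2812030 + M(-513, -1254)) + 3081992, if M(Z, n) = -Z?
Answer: 5894535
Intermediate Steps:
(2812030 + M(-513, -1254)) + 3081992 = (2812030 - 1*(-513)) + 3081992 = (2812030 + 513) + 3081992 = 2812543 + 3081992 = 5894535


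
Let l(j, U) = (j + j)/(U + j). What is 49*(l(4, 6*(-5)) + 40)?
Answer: 25284/13 ≈ 1944.9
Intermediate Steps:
l(j, U) = 2*j/(U + j) (l(j, U) = (2*j)/(U + j) = 2*j/(U + j))
49*(l(4, 6*(-5)) + 40) = 49*(2*4/(6*(-5) + 4) + 40) = 49*(2*4/(-30 + 4) + 40) = 49*(2*4/(-26) + 40) = 49*(2*4*(-1/26) + 40) = 49*(-4/13 + 40) = 49*(516/13) = 25284/13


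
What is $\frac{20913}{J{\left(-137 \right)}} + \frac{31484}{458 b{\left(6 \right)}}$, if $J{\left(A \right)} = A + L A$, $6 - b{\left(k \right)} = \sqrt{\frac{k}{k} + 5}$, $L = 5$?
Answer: $- \frac{3668487}{313730} + \frac{7871 \sqrt{6}}{3435} \approx -6.0803$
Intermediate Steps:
$b{\left(k \right)} = 6 - \sqrt{6}$ ($b{\left(k \right)} = 6 - \sqrt{\frac{k}{k} + 5} = 6 - \sqrt{1 + 5} = 6 - \sqrt{6}$)
$J{\left(A \right)} = 6 A$ ($J{\left(A \right)} = A + 5 A = 6 A$)
$\frac{20913}{J{\left(-137 \right)}} + \frac{31484}{458 b{\left(6 \right)}} = \frac{20913}{6 \left(-137\right)} + \frac{31484}{458 \left(6 - \sqrt{6}\right)} = \frac{20913}{-822} + \frac{31484}{2748 - 458 \sqrt{6}} = 20913 \left(- \frac{1}{822}\right) + \frac{31484}{2748 - 458 \sqrt{6}} = - \frac{6971}{274} + \frac{31484}{2748 - 458 \sqrt{6}}$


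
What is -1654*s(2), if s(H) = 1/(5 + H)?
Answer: -1654/7 ≈ -236.29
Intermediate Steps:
-1654*s(2) = -1654/(5 + 2) = -1654/7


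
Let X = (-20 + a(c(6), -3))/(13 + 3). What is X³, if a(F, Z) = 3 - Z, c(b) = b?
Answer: -343/512 ≈ -0.66992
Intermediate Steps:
X = -7/8 (X = (-20 + (3 - 1*(-3)))/(13 + 3) = (-20 + (3 + 3))/16 = (-20 + 6)*(1/16) = -14*1/16 = -7/8 ≈ -0.87500)
X³ = (-7/8)³ = -343/512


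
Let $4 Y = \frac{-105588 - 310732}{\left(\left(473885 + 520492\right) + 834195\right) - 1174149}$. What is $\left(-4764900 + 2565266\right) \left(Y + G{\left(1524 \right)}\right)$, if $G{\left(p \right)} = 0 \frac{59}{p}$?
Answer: $\frac{228937906720}{654423} \approx 3.4983 \cdot 10^{5}$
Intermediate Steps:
$G{\left(p \right)} = 0$
$Y = - \frac{104080}{654423}$ ($Y = \frac{\left(-105588 - 310732\right) \frac{1}{\left(\left(473885 + 520492\right) + 834195\right) - 1174149}}{4} = \frac{\left(-416320\right) \frac{1}{\left(994377 + 834195\right) - 1174149}}{4} = \frac{\left(-416320\right) \frac{1}{1828572 - 1174149}}{4} = \frac{\left(-416320\right) \frac{1}{654423}}{4} = \frac{1}{4} \left(- \frac{416320}{654423}\right) = - \frac{104080}{654423} \approx -0.15904$)
$\left(-4764900 + 2565266\right) \left(Y + G{\left(1524 \right)}\right) = \left(-4764900 + 2565266\right) \left(- \frac{104080}{654423} + 0\right) = \left(-2199634\right) \left(- \frac{104080}{654423}\right) = \frac{228937906720}{654423}$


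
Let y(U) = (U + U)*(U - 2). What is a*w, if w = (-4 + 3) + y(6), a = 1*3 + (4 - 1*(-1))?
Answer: 376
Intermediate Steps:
y(U) = 2*U*(-2 + U) (y(U) = (2*U)*(-2 + U) = 2*U*(-2 + U))
a = 8 (a = 3 + (4 + 1) = 3 + 5 = 8)
w = 47 (w = (-4 + 3) + 2*6*(-2 + 6) = -1 + 2*6*4 = -1 + 48 = 47)
a*w = 8*47 = 376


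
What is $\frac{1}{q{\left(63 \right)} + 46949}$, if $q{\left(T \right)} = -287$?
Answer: $\frac{1}{46662} \approx 2.1431 \cdot 10^{-5}$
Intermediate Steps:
$\frac{1}{q{\left(63 \right)} + 46949} = \frac{1}{-287 + 46949} = \frac{1}{46662}$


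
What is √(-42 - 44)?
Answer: I*√86 ≈ 9.2736*I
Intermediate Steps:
√(-42 - 44) = √(-86) = I*√86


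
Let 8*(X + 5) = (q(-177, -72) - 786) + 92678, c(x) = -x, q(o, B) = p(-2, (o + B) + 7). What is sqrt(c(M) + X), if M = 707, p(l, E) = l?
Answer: sqrt(43097)/2 ≈ 103.80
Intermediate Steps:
q(o, B) = -2
X = 45925/4 (X = -5 + ((-2 - 786) + 92678)/8 = -5 + (-788 + 92678)/8 = -5 + (1/8)*91890 = -5 + 45945/4 = 45925/4 ≈ 11481.)
sqrt(c(M) + X) = sqrt(-1*707 + 45925/4) = sqrt(-707 + 45925/4) = sqrt(43097/4) = sqrt(43097)/2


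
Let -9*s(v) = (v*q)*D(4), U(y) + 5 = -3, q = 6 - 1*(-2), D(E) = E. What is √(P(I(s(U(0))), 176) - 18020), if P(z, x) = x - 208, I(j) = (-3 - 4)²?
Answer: 2*I*√4513 ≈ 134.36*I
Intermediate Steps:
q = 8 (q = 6 + 2 = 8)
U(y) = -8 (U(y) = -5 - 3 = -8)
s(v) = -32*v/9 (s(v) = -v*8*4/9 = -8*v*4/9 = -32*v/9)
I(j) = 49 (I(j) = (-7)² = 49)
P(z, x) = -208 + x
√(P(I(s(U(0))), 176) - 18020) = √((-208 + 176) - 18020) = √(-32 - 18020) = √(-18052) = 2*I*√4513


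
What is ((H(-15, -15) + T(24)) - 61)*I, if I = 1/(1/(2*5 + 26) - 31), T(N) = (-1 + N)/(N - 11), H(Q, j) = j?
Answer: 6948/2899 ≈ 2.3967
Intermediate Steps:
T(N) = (-1 + N)/(-11 + N)
I = -36/1115 (I = 1/(1/(10 + 26) - 31) = 1/(1/36 - 31) = 1/(-1115/36) = -36/1115 ≈ -0.032287)
((H(-15, -15) + T(24)) - 61)*I = ((-15 + (-1 + 24)/(-11 + 24)) - 61)*(-36/1115) = ((-15 + 23/13) - 61)*(-36/1115) = (-172/13 - 61)*(-36/1115) = -965/13*(-36/1115) = 6948/2899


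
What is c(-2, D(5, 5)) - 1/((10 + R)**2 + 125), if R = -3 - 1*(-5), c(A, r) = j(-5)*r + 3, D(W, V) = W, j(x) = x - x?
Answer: 806/269 ≈ 2.9963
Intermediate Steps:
j(x) = 0
c(A, r) = 3 (c(A, r) = 0*r + 3 = 0 + 3 = 3)
R = 2 (R = -3 + 5 = 2)
c(-2, D(5, 5)) - 1/((10 + R)**2 + 125) = 3 - 1/((10 + 2)**2 + 125) = 3 - 1/(12**2 + 125) = 3 - 1/(144 + 125) = 3 - 1/269 = 806/269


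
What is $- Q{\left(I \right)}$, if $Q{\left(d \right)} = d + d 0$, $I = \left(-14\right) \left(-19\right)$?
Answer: $-266$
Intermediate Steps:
$I = 266$
$Q{\left(d \right)} = d$ ($Q{\left(d \right)} = d + 0 = d$)
$- Q{\left(I \right)} = \left(-1\right) 266 = -266$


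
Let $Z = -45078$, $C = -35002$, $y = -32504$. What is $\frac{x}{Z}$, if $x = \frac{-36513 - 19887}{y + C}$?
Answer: $- \frac{4700}{253586289} \approx -1.8534 \cdot 10^{-5}$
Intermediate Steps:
$x = \frac{9400}{11251}$ ($x = \frac{-36513 - 19887}{-32504 - 35002} = - \frac{56400}{-67506} = \left(-56400\right) \left(- \frac{1}{67506}\right) = \frac{9400}{11251} \approx 0.83548$)
$\frac{x}{Z} = \frac{9400}{11251 \left(-45078\right)} = \frac{9400}{11251} \left(- \frac{1}{45078}\right) = - \frac{4700}{253586289}$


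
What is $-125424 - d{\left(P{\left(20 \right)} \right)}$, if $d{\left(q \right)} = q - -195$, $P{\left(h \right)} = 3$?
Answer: $-125622$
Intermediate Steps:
$d{\left(q \right)} = 195 + q$ ($d{\left(q \right)} = q + 195 = 195 + q$)
$-125424 - d{\left(P{\left(20 \right)} \right)} = -125424 - \left(195 + 3\right) = -125424 - 198 = -125622$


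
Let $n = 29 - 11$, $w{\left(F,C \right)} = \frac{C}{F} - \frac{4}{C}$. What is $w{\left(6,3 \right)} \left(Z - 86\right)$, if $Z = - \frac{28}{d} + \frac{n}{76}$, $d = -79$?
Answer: $\frac{1281985}{18012} \approx 71.174$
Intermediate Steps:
$w{\left(F,C \right)} = - \frac{4}{C} + \frac{C}{F}$
$n = 18$
$Z = \frac{1775}{3002}$ ($Z = - \frac{28}{-79} + \frac{18}{76} = \left(-28\right) \left(- \frac{1}{79}\right) + 18 \cdot \frac{1}{76} = \frac{28}{79} + \frac{9}{38} = \frac{1775}{3002} \approx 0.59127$)
$w{\left(6,3 \right)} \left(Z - 86\right) = \left(- \frac{4}{3} + \frac{3}{6}\right) \left(\frac{1775}{3002} - 86\right) = \left(\left(-4\right) \frac{1}{3} + 3 \cdot \frac{1}{6}\right) \left(- \frac{256397}{3002}\right) = \left(- \frac{4}{3} + \frac{1}{2}\right) \left(- \frac{256397}{3002}\right) = \left(- \frac{5}{6}\right) \left(- \frac{256397}{3002}\right) = \frac{1281985}{18012}$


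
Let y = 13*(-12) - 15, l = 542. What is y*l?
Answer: -92682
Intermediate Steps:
y = -171 (y = -156 - 15 = -171)
y*l = -171*542 = -92682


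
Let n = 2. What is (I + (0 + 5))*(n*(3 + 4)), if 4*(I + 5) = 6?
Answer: 21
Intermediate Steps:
I = -7/2 (I = -5 + (1/4)*6 = -5 + 3/2 = -7/2 ≈ -3.5000)
(I + (0 + 5))*(n*(3 + 4)) = (-7/2 + (0 + 5))*(2*(3 + 4)) = (-7/2 + 5)*(2*7) = (3/2)*14 = 21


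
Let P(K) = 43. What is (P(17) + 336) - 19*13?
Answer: 132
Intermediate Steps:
(P(17) + 336) - 19*13 = (43 + 336) - 19*13 = 379 - 247 = 132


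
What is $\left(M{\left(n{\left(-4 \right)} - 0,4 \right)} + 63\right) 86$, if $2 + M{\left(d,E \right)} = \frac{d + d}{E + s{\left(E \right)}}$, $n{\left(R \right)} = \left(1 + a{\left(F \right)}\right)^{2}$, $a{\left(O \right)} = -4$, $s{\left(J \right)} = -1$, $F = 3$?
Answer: $5762$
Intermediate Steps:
$n{\left(R \right)} = 9$ ($n{\left(R \right)} = \left(1 - 4\right)^{2} = \left(-3\right)^{2} = 9$)
$M{\left(d,E \right)} = -2 + \frac{2 d}{-1 + E}$ ($M{\left(d,E \right)} = -2 + \frac{d + d}{E - 1} = -2 + \frac{2 d}{-1 + E}$)
$\left(M{\left(n{\left(-4 \right)} - 0,4 \right)} + 63\right) 86 = \left(\frac{2 \left(1 + \left(9 - 0\right) - 4\right)}{-1 + 4} + 63\right) 86 = \left(\frac{2 \left(1 + \left(9 + 0\right) - 4\right)}{3} + 63\right) 86 = \left(2 \cdot \frac{1}{3} \left(1 + 9 - 4\right) + 63\right) 86 = \left(2 \cdot \frac{1}{3} \cdot 6 + 63\right) 86 = \left(4 + 63\right) 86 = 67 \cdot 86 = 5762$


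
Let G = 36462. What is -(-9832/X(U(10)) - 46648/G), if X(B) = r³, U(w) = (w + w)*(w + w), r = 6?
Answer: 7678549/164079 ≈ 46.798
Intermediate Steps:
U(w) = 4*w² (U(w) = (2*w)*(2*w) = 4*w²)
X(B) = 216 (X(B) = 6³ = 216)
-(-9832/X(U(10)) - 46648/G) = -(-9832/216 - 46648/36462) = -(-9832*1/216 - 46648*1/36462) = -(-1229/27 - 23324/18231) = -1*(-7678549/164079) = 7678549/164079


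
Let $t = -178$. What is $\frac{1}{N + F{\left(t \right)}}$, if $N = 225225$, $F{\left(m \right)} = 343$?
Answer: $\frac{1}{225568} \approx 4.4333 \cdot 10^{-6}$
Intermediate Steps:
$\frac{1}{N + F{\left(t \right)}} = \frac{1}{225225 + 343} = \frac{1}{225568}$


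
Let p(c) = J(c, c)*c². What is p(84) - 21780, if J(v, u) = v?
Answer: 570924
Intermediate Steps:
p(c) = c³ (p(c) = c*c² = c³)
p(84) - 21780 = 84³ - 21780 = 592704 - 21780 = 570924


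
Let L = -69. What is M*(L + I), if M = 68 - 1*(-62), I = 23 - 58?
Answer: -13520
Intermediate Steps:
I = -35
M = 130 (M = 68 + 62 = 130)
M*(L + I) = 130*(-69 - 35) = 130*(-104) = -13520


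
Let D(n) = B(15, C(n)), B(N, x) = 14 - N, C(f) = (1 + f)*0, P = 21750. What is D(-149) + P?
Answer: 21749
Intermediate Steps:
C(f) = 0
D(n) = -1 (D(n) = 14 - 1*15 = 14 - 15 = -1)
D(-149) + P = -1 + 21750 = 21749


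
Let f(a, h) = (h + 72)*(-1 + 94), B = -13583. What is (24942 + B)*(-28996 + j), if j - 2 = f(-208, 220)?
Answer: -20877842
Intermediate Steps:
f(a, h) = 6696 + 93*h (f(a, h) = (72 + h)*93 = 6696 + 93*h)
j = 27158 (j = 2 + (6696 + 93*220) = 2 + (6696 + 20460) = 2 + 27156 = 27158)
(24942 + B)*(-28996 + j) = (24942 - 13583)*(-28996 + 27158) = 11359*(-1838) = -20877842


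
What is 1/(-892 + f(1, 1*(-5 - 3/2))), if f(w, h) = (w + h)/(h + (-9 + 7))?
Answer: -17/15153 ≈ -0.0011219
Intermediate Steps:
f(w, h) = (h + w)/(-2 + h) (f(w, h) = (h + w)/(h - 2) = (h + w)/(-2 + h))
1/(-892 + f(1, 1*(-5 - 3/2))) = 1/(-892 + (1*(-5 - 3/2) + 1)/(-2 + 1*(-5 - 3/2))) = 1/(-892 + (1*(-13/2) + 1)/(-2 + 1*(-13/2))) = 1/(-892 + (-13/2 + 1)/(-2 - 13/2)) = 1/(-892 - 11/2/(-17/2)) = 1/(-892 - 2/17*(-11/2)) = 1/(-892 + 11/17) = 1/(-15153/17) = -17/15153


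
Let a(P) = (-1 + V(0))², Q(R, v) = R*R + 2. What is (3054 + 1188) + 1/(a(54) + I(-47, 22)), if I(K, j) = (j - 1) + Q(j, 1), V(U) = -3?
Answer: 2218567/523 ≈ 4242.0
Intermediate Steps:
Q(R, v) = 2 + R² (Q(R, v) = R² + 2 = 2 + R²)
a(P) = 16 (a(P) = (-1 - 3)² = (-4)² = 16)
I(K, j) = 1 + j + j² (I(K, j) = (j - 1) + (2 + j²) = (-1 + j) + (2 + j²) = 1 + j + j²)
(3054 + 1188) + 1/(a(54) + I(-47, 22)) = (3054 + 1188) + 1/(16 + (1 + 22 + 22²)) = 4242 + 1/(16 + (1 + 22 + 484)) = 4242 + 1/(16 + 507) = 4242 + 1/523 = 2218567/523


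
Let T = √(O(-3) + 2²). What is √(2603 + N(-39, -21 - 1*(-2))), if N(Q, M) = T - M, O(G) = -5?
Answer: √(2622 + I) ≈ 51.205 + 0.00977*I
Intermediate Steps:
T = I (T = √(-5 + 2²) = √(-5 + 4) = √(-1) = I ≈ 1.0*I)
N(Q, M) = I - M
√(2603 + N(-39, -21 - 1*(-2))) = √(2603 + (I - (-21 - 1*(-2)))) = √(2603 + (I - (-21 + 2))) = √(2603 + (I - 1*(-19))) = √(2603 + (I + 19)) = √(2603 + (19 + I)) = √(2622 + I)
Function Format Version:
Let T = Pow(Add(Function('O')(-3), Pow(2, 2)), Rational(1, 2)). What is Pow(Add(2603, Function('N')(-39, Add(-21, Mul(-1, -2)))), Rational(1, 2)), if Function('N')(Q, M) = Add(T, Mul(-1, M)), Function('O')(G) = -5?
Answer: Pow(Add(2622, I), Rational(1, 2)) ≈ Add(51.205, Mul(0.00977, I))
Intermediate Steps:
T = I (T = Pow(Add(-5, Pow(2, 2)), Rational(1, 2)) = Pow(Add(-5, 4), Rational(1, 2)) = Pow(-1, Rational(1, 2)) = I ≈ Mul(1.0000, I))
Function('N')(Q, M) = Add(I, Mul(-1, M))
Pow(Add(2603, Function('N')(-39, Add(-21, Mul(-1, -2)))), Rational(1, 2)) = Pow(Add(2603, Add(I, Mul(-1, Add(-21, Mul(-1, -2))))), Rational(1, 2)) = Pow(Add(2603, Add(I, Mul(-1, Add(-21, 2)))), Rational(1, 2)) = Pow(Add(2603, Add(I, Mul(-1, -19))), Rational(1, 2)) = Pow(Add(2603, Add(I, 19)), Rational(1, 2)) = Pow(Add(2603, Add(19, I)), Rational(1, 2)) = Pow(Add(2622, I), Rational(1, 2))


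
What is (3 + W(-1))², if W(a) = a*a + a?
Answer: 9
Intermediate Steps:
W(a) = a + a² (W(a) = a² + a = a + a²)
(3 + W(-1))² = (3 - (1 - 1))² = (3 - 1*0)² = (3 + 0)² = 3² = 9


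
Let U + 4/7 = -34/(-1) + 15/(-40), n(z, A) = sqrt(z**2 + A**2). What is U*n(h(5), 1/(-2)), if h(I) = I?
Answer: 1851*sqrt(101)/112 ≈ 166.09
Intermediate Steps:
n(z, A) = sqrt(A**2 + z**2)
U = 1851/56 (U = -4/7 + (-34/(-1) + 15/(-40)) = -4/7 + (-34*(-1) + 15*(-1/40)) = -4/7 + (34 - 3/8) = -4/7 + 269/8 = 1851/56 ≈ 33.054)
U*n(h(5), 1/(-2)) = 1851*sqrt((1/(-2))**2 + 5**2)/56 = 1851*sqrt((-1/2)**2 + 25)/56 = 1851*sqrt(1/4 + 25)/56 = 1851*sqrt(101/4)/56 = 1851*(sqrt(101)/2)/56 = 1851*sqrt(101)/112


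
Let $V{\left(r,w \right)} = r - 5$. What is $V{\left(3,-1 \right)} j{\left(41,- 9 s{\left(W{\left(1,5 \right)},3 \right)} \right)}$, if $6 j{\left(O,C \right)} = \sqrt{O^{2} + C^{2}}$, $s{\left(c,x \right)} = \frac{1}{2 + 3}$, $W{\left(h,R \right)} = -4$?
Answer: $- \frac{\sqrt{42106}}{15} \approx -13.68$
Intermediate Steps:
$s{\left(c,x \right)} = \frac{1}{5}$
$j{\left(O,C \right)} = \frac{\sqrt{C^{2} + O^{2}}}{6}$ ($j{\left(O,C \right)} = \frac{\sqrt{O^{2} + C^{2}}}{6} = \frac{\sqrt{C^{2} + O^{2}}}{6}$)
$V{\left(r,w \right)} = -5 + r$ ($V{\left(r,w \right)} = r - 5 = -5 + r$)
$V{\left(3,-1 \right)} j{\left(41,- 9 s{\left(W{\left(1,5 \right)},3 \right)} \right)} = \left(-5 + 3\right) \frac{\sqrt{\left(\left(-9\right) \frac{1}{5}\right)^{2} + 41^{2}}}{6} = - 2 \frac{\sqrt{\left(- \frac{9}{5}\right)^{2} + 1681}}{6} = - 2 \frac{\sqrt{\frac{81}{25} + 1681}}{6} = - 2 \frac{\sqrt{\frac{42106}{25}}}{6} = - 2 \frac{\frac{1}{5} \sqrt{42106}}{6} = - 2 \frac{\sqrt{42106}}{30} = - \frac{\sqrt{42106}}{15}$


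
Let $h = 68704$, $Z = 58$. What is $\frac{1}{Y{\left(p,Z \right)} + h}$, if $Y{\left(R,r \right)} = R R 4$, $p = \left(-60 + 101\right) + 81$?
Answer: $\frac{1}{128240} \approx 7.7979 \cdot 10^{-6}$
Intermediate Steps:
$p = 122$ ($p = 41 + 81 = 122$)
$Y{\left(R,r \right)} = 4 R^{2}$ ($Y{\left(R,r \right)} = R^{2} \cdot 4 = 4 R^{2}$)
$\frac{1}{Y{\left(p,Z \right)} + h} = \frac{1}{4 \cdot 122^{2} + 68704} = \frac{1}{4 \cdot 14884 + 68704} = \frac{1}{59536 + 68704} = \frac{1}{128240}$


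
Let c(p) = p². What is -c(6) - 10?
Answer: -46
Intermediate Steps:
-c(6) - 10 = -1*6² - 10 = -1*36 - 10 = -36 - 10 = -46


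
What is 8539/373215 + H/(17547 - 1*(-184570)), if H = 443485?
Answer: 167241131338/75433096155 ≈ 2.2171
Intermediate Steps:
8539/373215 + H/(17547 - 1*(-184570)) = 8539/373215 + 443485/(17547 - 1*(-184570)) = 8539*(1/373215) + 443485/(17547 + 184570) = 8539/373215 + 443485/202117 = 167241131338/75433096155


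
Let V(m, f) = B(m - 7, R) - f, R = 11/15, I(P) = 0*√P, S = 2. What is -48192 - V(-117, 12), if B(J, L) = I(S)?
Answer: -48180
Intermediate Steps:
I(P) = 0
R = 11/15 (R = 11*(1/15) = 11/15 ≈ 0.73333)
B(J, L) = 0
V(m, f) = -f (V(m, f) = 0 - f = -f)
-48192 - V(-117, 12) = -48192 - (-1)*12 = -48192 - 1*(-12) = -48192 + 12 = -48180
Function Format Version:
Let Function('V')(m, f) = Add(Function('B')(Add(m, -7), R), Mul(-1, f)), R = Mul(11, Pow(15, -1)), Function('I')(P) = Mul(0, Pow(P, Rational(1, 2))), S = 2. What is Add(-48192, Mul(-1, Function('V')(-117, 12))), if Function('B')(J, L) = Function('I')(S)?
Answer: -48180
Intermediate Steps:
Function('I')(P) = 0
R = Rational(11, 15) (R = Mul(11, Rational(1, 15)) = Rational(11, 15) ≈ 0.73333)
Function('B')(J, L) = 0
Function('V')(m, f) = Mul(-1, f) (Function('V')(m, f) = Add(0, Mul(-1, f)) = Mul(-1, f))
Add(-48192, Mul(-1, Function('V')(-117, 12))) = Add(-48192, Mul(-1, Mul(-1, 12))) = Add(-48192, Mul(-1, -12)) = Add(-48192, 12) = -48180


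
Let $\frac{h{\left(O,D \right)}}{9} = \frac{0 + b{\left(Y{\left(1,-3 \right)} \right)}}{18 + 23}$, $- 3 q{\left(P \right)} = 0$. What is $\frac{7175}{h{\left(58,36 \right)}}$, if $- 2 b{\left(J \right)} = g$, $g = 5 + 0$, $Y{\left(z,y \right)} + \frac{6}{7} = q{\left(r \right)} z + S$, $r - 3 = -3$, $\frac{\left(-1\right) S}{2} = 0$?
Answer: $- \frac{117670}{9} \approx -13074.0$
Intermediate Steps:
$S = 0$ ($S = \left(-2\right) 0 = 0$)
$r = 0$ ($r = 3 - 3 = 0$)
$q{\left(P \right)} = 0$ ($q{\left(P \right)} = \left(- \frac{1}{3}\right) 0 = 0$)
$Y{\left(z,y \right)} = - \frac{6}{7}$ ($Y{\left(z,y \right)} = - \frac{6}{7} + \left(0 z + 0\right) = - \frac{6}{7} + \left(0 + 0\right) = - \frac{6}{7} + 0 = - \frac{6}{7}$)
$g = 5$
$b{\left(J \right)} = - \frac{5}{2}$ ($b{\left(J \right)} = \left(- \frac{1}{2}\right) 5 = - \frac{5}{2}$)
$h{\left(O,D \right)} = - \frac{45}{82}$ ($h{\left(O,D \right)} = 9 \frac{0 - \frac{5}{2}}{18 + 23} = 9 \left(- \frac{5}{2 \cdot 41}\right) = 9 \left(\left(- \frac{5}{2}\right) \frac{1}{41}\right) = 9 \left(- \frac{5}{82}\right) = - \frac{45}{82}$)
$\frac{7175}{h{\left(58,36 \right)}} = \frac{7175}{- \frac{45}{82}} = 7175 \left(- \frac{82}{45}\right) = - \frac{117670}{9}$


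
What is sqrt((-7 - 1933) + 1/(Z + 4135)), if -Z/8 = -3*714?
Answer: I*sqrt(877763534269)/21271 ≈ 44.045*I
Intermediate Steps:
Z = 17136 (Z = -(-24)*714 = -8*(-2142) = 17136)
sqrt((-7 - 1933) + 1/(Z + 4135)) = sqrt((-7 - 1933) + 1/(17136 + 4135)) = sqrt(-1940 + 1/21271) = sqrt(-41265739/21271) = I*sqrt(877763534269)/21271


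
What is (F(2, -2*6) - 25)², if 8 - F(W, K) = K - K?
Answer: 289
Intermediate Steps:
F(W, K) = 8 (F(W, K) = 8 - (K - K) = 8 - 1*0 = 8 + 0 = 8)
(F(2, -2*6) - 25)² = (8 - 25)² = (-17)² = 289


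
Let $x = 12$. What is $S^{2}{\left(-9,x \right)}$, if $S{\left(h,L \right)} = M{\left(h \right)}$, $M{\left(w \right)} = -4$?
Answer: $16$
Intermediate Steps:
$S{\left(h,L \right)} = -4$
$S^{2}{\left(-9,x \right)} = \left(-4\right)^{2} = 16$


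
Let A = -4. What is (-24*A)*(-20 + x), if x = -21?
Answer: -3936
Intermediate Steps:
(-24*A)*(-20 + x) = (-24*(-4))*(-20 - 21) = 96*(-41) = -3936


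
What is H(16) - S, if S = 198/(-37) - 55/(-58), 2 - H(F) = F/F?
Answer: 11595/2146 ≈ 5.4031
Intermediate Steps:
H(F) = 1 (H(F) = 2 - F/F = 2 - 1*1 = 2 - 1 = 1)
S = -9449/2146 (S = 198*(-1/37) - 55*(-1/58) = -198/37 + 55/58 = -9449/2146 ≈ -4.4031)
H(16) - S = 1 - 1*(-9449/2146) = 1 + 9449/2146 = 11595/2146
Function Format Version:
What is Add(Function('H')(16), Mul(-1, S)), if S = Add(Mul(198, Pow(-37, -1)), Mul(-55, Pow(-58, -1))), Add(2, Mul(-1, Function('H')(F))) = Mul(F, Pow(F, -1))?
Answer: Rational(11595, 2146) ≈ 5.4031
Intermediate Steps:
Function('H')(F) = 1 (Function('H')(F) = Add(2, Mul(-1, Mul(F, Pow(F, -1)))) = Add(2, Mul(-1, 1)) = Add(2, -1) = 1)
S = Rational(-9449, 2146) (S = Add(Mul(198, Rational(-1, 37)), Mul(-55, Rational(-1, 58))) = Add(Rational(-198, 37), Rational(55, 58)) = Rational(-9449, 2146) ≈ -4.4031)
Add(Function('H')(16), Mul(-1, S)) = Add(1, Mul(-1, Rational(-9449, 2146))) = Add(1, Rational(9449, 2146)) = Rational(11595, 2146)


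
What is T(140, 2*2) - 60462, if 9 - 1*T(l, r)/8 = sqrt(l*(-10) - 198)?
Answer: -60390 - 8*I*sqrt(1598) ≈ -60390.0 - 319.8*I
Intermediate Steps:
T(l, r) = 72 - 8*sqrt(-198 - 10*l) (T(l, r) = 72 - 8*sqrt(l*(-10) - 198) = 72 - 8*sqrt(-10*l - 198) = 72 - 8*sqrt(-198 - 10*l))
T(140, 2*2) - 60462 = (72 - 8*sqrt(-198 - 10*140)) - 60462 = (72 - 8*sqrt(-198 - 1400)) - 60462 = (72 - 8*I*sqrt(1598)) - 60462 = -60390 - 8*I*sqrt(1598)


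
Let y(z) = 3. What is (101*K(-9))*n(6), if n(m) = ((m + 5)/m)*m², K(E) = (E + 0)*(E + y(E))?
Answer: 359964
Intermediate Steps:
K(E) = E*(3 + E) (K(E) = (E + 0)*(E + 3) = E*(3 + E))
n(m) = m*(5 + m) (n(m) = ((5 + m)/m)*m² = m*(5 + m))
(101*K(-9))*n(6) = (101*(-9*(3 - 9)))*(6*(5 + 6)) = (101*(-9*(-6)))*(6*11) = (101*54)*66 = 5454*66 = 359964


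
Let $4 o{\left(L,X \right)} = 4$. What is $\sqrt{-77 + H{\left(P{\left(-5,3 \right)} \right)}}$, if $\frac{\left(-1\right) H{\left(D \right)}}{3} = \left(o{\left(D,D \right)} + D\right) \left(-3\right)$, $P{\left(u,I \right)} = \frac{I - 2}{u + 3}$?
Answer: $\frac{i \sqrt{290}}{2} \approx 8.5147 i$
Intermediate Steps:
$P{\left(u,I \right)} = \frac{-2 + I}{3 + u}$
$o{\left(L,X \right)} = 1$ ($o{\left(L,X \right)} = \frac{1}{4} \cdot 4 = 1$)
$H{\left(D \right)} = 9 + 9 D$ ($H{\left(D \right)} = - 3 \left(1 + D\right) \left(-3\right) = - 3 \left(-3 - 3 D\right) = 9 + 9 D$)
$\sqrt{-77 + H{\left(P{\left(-5,3 \right)} \right)}} = \sqrt{-77 + \left(9 + 9 \frac{-2 + 3}{3 - 5}\right)} = \sqrt{-77 + \left(9 + 9 \frac{1}{-2} \cdot 1\right)} = \sqrt{-77 + \left(9 + 9 \left(\left(- \frac{1}{2}\right) 1\right)\right)} = \sqrt{-77 + \left(9 + 9 \left(- \frac{1}{2}\right)\right)} = \sqrt{-77 + \left(9 - \frac{9}{2}\right)} = \sqrt{-77 + \frac{9}{2}} = \sqrt{- \frac{145}{2}} = \frac{i \sqrt{290}}{2}$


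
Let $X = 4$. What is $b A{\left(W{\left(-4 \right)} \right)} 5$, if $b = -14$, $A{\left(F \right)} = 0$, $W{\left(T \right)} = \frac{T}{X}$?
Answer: $0$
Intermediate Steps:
$W{\left(T \right)} = \frac{T}{4}$
$b A{\left(W{\left(-4 \right)} \right)} 5 = \left(-14\right) 0 \cdot 5 = 0 \cdot 5 = 0$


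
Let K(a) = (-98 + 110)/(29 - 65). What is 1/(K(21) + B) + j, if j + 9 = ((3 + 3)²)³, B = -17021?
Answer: 2381982405/51064 ≈ 46647.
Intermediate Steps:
K(a) = -⅓ (K(a) = 12/(-36) = 12*(-1/36) = -⅓)
j = 46647 (j = -9 + ((3 + 3)²)³ = -9 + (6²)³ = -9 + 36³ = -9 + 46656 = 46647)
1/(K(21) + B) + j = 1/(-⅓ - 17021) + 46647 = 1/(-51064/3) + 46647 = -3/51064 + 46647 = 2381982405/51064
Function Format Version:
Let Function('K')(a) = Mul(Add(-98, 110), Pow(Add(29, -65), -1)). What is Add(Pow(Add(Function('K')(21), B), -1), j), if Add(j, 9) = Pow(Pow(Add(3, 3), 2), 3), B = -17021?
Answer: Rational(2381982405, 51064) ≈ 46647.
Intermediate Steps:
Function('K')(a) = Rational(-1, 3) (Function('K')(a) = Mul(12, Pow(-36, -1)) = Mul(12, Rational(-1, 36)) = Rational(-1, 3))
j = 46647 (j = Add(-9, Pow(Pow(Add(3, 3), 2), 3)) = Add(-9, Pow(Pow(6, 2), 3)) = Add(-9, Pow(36, 3)) = Add(-9, 46656) = 46647)
Add(Pow(Add(Function('K')(21), B), -1), j) = Add(Pow(Add(Rational(-1, 3), -17021), -1), 46647) = Add(Pow(Rational(-51064, 3), -1), 46647) = Add(Rational(-3, 51064), 46647) = Rational(2381982405, 51064)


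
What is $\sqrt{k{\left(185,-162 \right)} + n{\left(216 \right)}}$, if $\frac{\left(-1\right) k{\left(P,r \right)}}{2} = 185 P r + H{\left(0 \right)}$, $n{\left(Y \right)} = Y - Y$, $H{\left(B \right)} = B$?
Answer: $3330$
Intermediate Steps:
$n{\left(Y \right)} = 0$
$k{\left(P,r \right)} = - 370 P r$ ($k{\left(P,r \right)} = - 2 \left(185 P r + 0\right) = - 2 \cdot 185 P r = - 370 P r$)
$\sqrt{k{\left(185,-162 \right)} + n{\left(216 \right)}} = \sqrt{\left(-370\right) 185 \left(-162\right) + 0} = \sqrt{11088900 + 0} = \sqrt{11088900} = 3330$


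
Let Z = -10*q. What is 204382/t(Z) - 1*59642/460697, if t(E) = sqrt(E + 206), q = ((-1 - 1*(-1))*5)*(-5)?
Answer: -59642/460697 + 102191*sqrt(206)/103 ≈ 14240.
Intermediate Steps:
q = 0 (q = ((-1 + 1)*5)*(-5) = (0*5)*(-5) = 0*(-5) = 0)
Z = 0 (Z = -10*0 = 0)
t(E) = sqrt(206 + E)
204382/t(Z) - 1*59642/460697 = 204382/(sqrt(206 + 0)) - 1*59642/460697 = 204382/(sqrt(206)) - 59642*1/460697 = 204382*(sqrt(206)/206) - 59642/460697 = 102191*sqrt(206)/103 - 59642/460697 = -59642/460697 + 102191*sqrt(206)/103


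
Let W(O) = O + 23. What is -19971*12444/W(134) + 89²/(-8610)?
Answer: -2139750901237/1351770 ≈ -1.5829e+6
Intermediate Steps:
W(O) = 23 + O
-19971*12444/W(134) + 89²/(-8610) = -19971*12444/(23 + 134) + 89²/(-8610) = -19971/(157*(1/12444)) + 7921*(-1/8610) = -19971/157/12444 - 7921/8610 = -19971*12444/157 - 7921/8610 = -248519124/157 - 7921/8610 = -2139750901237/1351770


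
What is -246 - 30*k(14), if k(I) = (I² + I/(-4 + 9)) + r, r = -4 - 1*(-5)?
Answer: -6240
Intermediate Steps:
r = 1 (r = -4 + 5 = 1)
k(I) = 1 + I² + I/5 (k(I) = (I² + I/(-4 + 9)) + 1 = (I² + I/5) + 1 = 1 + I² + I/5)
-246 - 30*k(14) = -246 - 30*(1 + 14² + (⅕)*14) = -246 - 30*(1 + 196 + 14/5) = -246 - 30*999/5 = -246 - 5994 = -6240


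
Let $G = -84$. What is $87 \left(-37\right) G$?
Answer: $270396$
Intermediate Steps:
$87 \left(-37\right) G = 87 \left(-37\right) \left(-84\right) = \left(-3219\right) \left(-84\right) = 270396$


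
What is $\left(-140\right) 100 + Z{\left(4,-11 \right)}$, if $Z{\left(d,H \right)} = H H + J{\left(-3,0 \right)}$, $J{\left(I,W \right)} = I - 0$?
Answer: $-13882$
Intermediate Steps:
$J{\left(I,W \right)} = I$ ($J{\left(I,W \right)} = I + 0 = I$)
$Z{\left(d,H \right)} = -3 + H^{2}$ ($Z{\left(d,H \right)} = H H - 3 = H^{2} - 3 = -3 + H^{2}$)
$\left(-140\right) 100 + Z{\left(4,-11 \right)} = \left(-140\right) 100 - \left(3 - \left(-11\right)^{2}\right) = -14000 + \left(-3 + 121\right) = -14000 + 118 = -13882$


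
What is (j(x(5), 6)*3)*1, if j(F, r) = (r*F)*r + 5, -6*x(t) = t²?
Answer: -435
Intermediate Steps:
x(t) = -t²/6
j(F, r) = 5 + F*r² (j(F, r) = (F*r)*r + 5 = F*r² + 5 = 5 + F*r²)
(j(x(5), 6)*3)*1 = ((5 - ⅙*5²*6²)*3)*1 = ((5 - ⅙*25*36)*3)*1 = ((5 - 25/6*36)*3)*1 = ((5 - 150)*3)*1 = -145*3*1 = -435*1 = -435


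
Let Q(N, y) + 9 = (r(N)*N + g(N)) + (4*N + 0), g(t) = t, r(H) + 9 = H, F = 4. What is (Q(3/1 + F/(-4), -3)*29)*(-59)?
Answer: 22243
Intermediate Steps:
r(H) = -9 + H
Q(N, y) = -9 + 5*N + N*(-9 + N) (Q(N, y) = -9 + (((-9 + N)*N + N) + (4*N + 0)) = -9 + ((N*(-9 + N) + N) + 4*N) = -9 + ((N + N*(-9 + N)) + 4*N) = -9 + (5*N + N*(-9 + N)) = -9 + 5*N + N*(-9 + N))
(Q(3/1 + F/(-4), -3)*29)*(-59) = ((-9 + (3/1 + 4/(-4))² - 4*(3/1 + 4/(-4)))*29)*(-59) = ((-9 + (3*1 + 4*(-¼))² - 4*(3*1 + 4*(-¼)))*29)*(-59) = ((-9 + (3 - 1)² - 4*(3 - 1))*29)*(-59) = ((-9 + 2² - 4*2)*29)*(-59) = ((-9 + 4 - 8)*29)*(-59) = -13*29*(-59) = -377*(-59) = 22243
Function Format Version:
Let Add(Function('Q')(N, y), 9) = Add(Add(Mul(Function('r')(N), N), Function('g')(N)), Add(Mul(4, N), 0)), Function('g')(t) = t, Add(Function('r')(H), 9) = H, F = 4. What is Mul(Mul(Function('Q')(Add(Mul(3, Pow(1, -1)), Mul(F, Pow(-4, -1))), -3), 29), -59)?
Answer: 22243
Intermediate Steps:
Function('r')(H) = Add(-9, H)
Function('Q')(N, y) = Add(-9, Mul(5, N), Mul(N, Add(-9, N))) (Function('Q')(N, y) = Add(-9, Add(Add(Mul(Add(-9, N), N), N), Add(Mul(4, N), 0))) = Add(-9, Add(Add(Mul(N, Add(-9, N)), N), Mul(4, N))) = Add(-9, Add(Add(N, Mul(N, Add(-9, N))), Mul(4, N))) = Add(-9, Add(Mul(5, N), Mul(N, Add(-9, N)))) = Add(-9, Mul(5, N), Mul(N, Add(-9, N))))
Mul(Mul(Function('Q')(Add(Mul(3, Pow(1, -1)), Mul(F, Pow(-4, -1))), -3), 29), -59) = Mul(Mul(Add(-9, Pow(Add(Mul(3, Pow(1, -1)), Mul(4, Pow(-4, -1))), 2), Mul(-4, Add(Mul(3, Pow(1, -1)), Mul(4, Pow(-4, -1))))), 29), -59) = Mul(Mul(Add(-9, Pow(Add(Mul(3, 1), Mul(4, Rational(-1, 4))), 2), Mul(-4, Add(Mul(3, 1), Mul(4, Rational(-1, 4))))), 29), -59) = Mul(Mul(Add(-9, Pow(Add(3, -1), 2), Mul(-4, Add(3, -1))), 29), -59) = Mul(Mul(Add(-9, Pow(2, 2), Mul(-4, 2)), 29), -59) = Mul(Mul(Add(-9, 4, -8), 29), -59) = Mul(Mul(-13, 29), -59) = Mul(-377, -59) = 22243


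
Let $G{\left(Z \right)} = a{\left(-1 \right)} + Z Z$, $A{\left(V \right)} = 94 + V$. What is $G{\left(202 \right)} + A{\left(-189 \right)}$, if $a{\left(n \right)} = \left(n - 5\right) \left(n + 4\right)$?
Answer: $40691$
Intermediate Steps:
$a{\left(n \right)} = \left(-5 + n\right) \left(4 + n\right)$
$G{\left(Z \right)} = -18 + Z^{2}$ ($G{\left(Z \right)} = \left(-20 + \left(-1\right)^{2} - -1\right) + Z Z = \left(-20 + 1 + 1\right) + Z^{2} = -18 + Z^{2}$)
$G{\left(202 \right)} + A{\left(-189 \right)} = \left(-18 + 202^{2}\right) + \left(94 - 189\right) = \left(-18 + 40804\right) - 95 = 40786 - 95 = 40691$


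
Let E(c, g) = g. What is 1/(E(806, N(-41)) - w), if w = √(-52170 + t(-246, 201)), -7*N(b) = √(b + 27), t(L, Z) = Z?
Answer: 7*I/(√14 + 7*√51969) ≈ 0.0043763*I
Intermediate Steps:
N(b) = -√(27 + b)/7 (N(b) = -√(b + 27)/7 = -√(27 + b)/7)
w = I*√51969 (w = √(-52170 + 201) = √(-51969) = I*√51969 ≈ 227.97*I)
1/(E(806, N(-41)) - w) = 1/(-√(27 - 41)/7 - I*√51969) = 1/(-I*√14/7 - I*√51969) = 1/(-I*√51969 - I*√14/7)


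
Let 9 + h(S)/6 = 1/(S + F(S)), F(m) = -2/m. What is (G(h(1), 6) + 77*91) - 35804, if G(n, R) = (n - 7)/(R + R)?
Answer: -345631/12 ≈ -28803.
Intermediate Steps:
h(S) = -54 + 6/(S - 2/S)
G(n, R) = (-7 + n)/(2*R) (G(n, R) = (-7 + n)/((2*R)) = (-7 + n)*(1/(2*R)) = (-7 + n)/(2*R))
(G(h(1), 6) + 77*91) - 35804 = ((1/2)*(-7 + 6*(18 - 1*1*(-1 + 9*1))/(-2 + 1**2))/6 + 77*91) - 35804 = ((1/2)*(1/6)*(-7 + 6*(18 - 1*1*(-1 + 9))/(-2 + 1)) + 7007) - 35804 = ((1/2)*(1/6)*(-7 + 6*(18 - 1*1*8)/(-1)) + 7007) - 35804 = ((1/2)*(1/6)*(-7 + 6*(-1)*(18 - 8)) + 7007) - 35804 = ((1/2)*(1/6)*(-7 + 6*(-1)*10) + 7007) - 35804 = ((1/2)*(1/6)*(-7 - 60) + 7007) - 35804 = ((1/2)*(1/6)*(-67) + 7007) - 35804 = (-67/12 + 7007) - 35804 = 84017/12 - 35804 = -345631/12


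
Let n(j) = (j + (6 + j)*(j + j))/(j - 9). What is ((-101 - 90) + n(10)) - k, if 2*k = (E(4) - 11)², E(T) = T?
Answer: 229/2 ≈ 114.50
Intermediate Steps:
n(j) = (j + 2*j*(6 + j))/(-9 + j) (n(j) = (j + (6 + j)*(2*j))/(-9 + j) = (j + 2*j*(6 + j))/(-9 + j))
k = 49/2 (k = (4 - 11)²/2 = (½)*(-7)² = (½)*49 = 49/2 ≈ 24.500)
((-101 - 90) + n(10)) - k = ((-101 - 90) + 10*(13 + 2*10)/(-9 + 10)) - 1*49/2 = (-191 + 10*(13 + 20)/1) - 49/2 = (-191 + 10*1*33) - 49/2 = (-191 + 330) - 49/2 = 139 - 49/2 = 229/2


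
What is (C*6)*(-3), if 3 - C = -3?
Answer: -108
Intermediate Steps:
C = 6 (C = 3 - 1*(-3) = 3 + 3 = 6)
(C*6)*(-3) = (6*6)*(-3) = 36*(-3) = -108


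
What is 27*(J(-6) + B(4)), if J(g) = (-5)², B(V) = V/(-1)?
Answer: 567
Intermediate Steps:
B(V) = -V (B(V) = V*(-1) = -V)
J(g) = 25
27*(J(-6) + B(4)) = 27*(25 - 1*4) = 27*(25 - 4) = 27*21 = 567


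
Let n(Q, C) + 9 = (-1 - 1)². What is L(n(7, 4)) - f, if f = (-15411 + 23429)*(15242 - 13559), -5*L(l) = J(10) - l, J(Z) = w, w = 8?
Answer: -67471483/5 ≈ -1.3494e+7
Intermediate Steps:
J(Z) = 8
n(Q, C) = -5 (n(Q, C) = -9 + (-1 - 1)² = -9 + (-2)² = -9 + 4 = -5)
L(l) = -8/5 + l/5 (L(l) = -(8 - l)/5 = -8/5 + l/5)
f = 13494294 (f = 8018*1683 = 13494294)
L(n(7, 4)) - f = (-8/5 + (⅕)*(-5)) - 1*13494294 = (-8/5 - 1) - 13494294 = -13/5 - 13494294 = -67471483/5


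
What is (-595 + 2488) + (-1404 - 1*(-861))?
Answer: 1350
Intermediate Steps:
(-595 + 2488) + (-1404 - 1*(-861)) = 1893 + (-1404 + 861) = 1893 - 543 = 1350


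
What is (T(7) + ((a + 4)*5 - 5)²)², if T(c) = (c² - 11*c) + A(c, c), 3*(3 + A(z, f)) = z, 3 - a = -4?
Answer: 54967396/9 ≈ 6.1075e+6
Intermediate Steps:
a = 7 (a = 3 - 1*(-4) = 3 + 4 = 7)
A(z, f) = -3 + z/3
T(c) = -3 + c² - 32*c/3 (T(c) = (c² - 11*c) + (-3 + c/3) = -3 + c² - 32*c/3)
(T(7) + ((a + 4)*5 - 5)²)² = ((-3 + 7² - 32/3*7) + ((7 + 4)*5 - 5)²)² = ((-3 + 49 - 224/3) + (11*5 - 5)²)² = (-86/3 + (55 - 5)²)² = (-86/3 + 50²)² = (-86/3 + 2500)² = (7414/3)² = 54967396/9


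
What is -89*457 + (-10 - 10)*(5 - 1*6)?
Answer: -40653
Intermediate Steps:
-89*457 + (-10 - 10)*(5 - 1*6) = -40673 - 20*(5 - 6) = -40673 - 20*(-1) = -40673 + 20 = -40653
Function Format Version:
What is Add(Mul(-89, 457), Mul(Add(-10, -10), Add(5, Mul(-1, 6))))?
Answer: -40653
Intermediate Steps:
Add(Mul(-89, 457), Mul(Add(-10, -10), Add(5, Mul(-1, 6)))) = Add(-40673, Mul(-20, Add(5, -6))) = Add(-40673, Mul(-20, -1)) = Add(-40673, 20) = -40653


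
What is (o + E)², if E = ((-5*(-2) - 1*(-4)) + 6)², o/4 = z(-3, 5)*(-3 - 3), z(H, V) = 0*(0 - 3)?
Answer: 160000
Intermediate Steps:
z(H, V) = 0 (z(H, V) = 0*(-3) = 0)
o = 0 (o = 4*(0*(-3 - 3)) = 4*(0*(-6)) = 4*0 = 0)
E = 400 (E = ((10 + 4) + 6)² = (14 + 6)² = 20² = 400)
(o + E)² = (0 + 400)² = 400² = 160000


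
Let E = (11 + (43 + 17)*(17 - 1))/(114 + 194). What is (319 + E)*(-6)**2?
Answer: 893007/77 ≈ 11598.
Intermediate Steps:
E = 971/308 (E = (11 + 60*16)/308 = (11 + 960)*(1/308) = 971*(1/308) = 971/308 ≈ 3.1526)
(319 + E)*(-6)**2 = (319 + 971/308)*(-6)**2 = (99223/308)*36 = 893007/77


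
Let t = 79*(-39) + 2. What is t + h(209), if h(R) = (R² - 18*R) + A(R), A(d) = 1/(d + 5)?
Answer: 7883761/214 ≈ 36840.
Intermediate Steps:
t = -3079 (t = -3081 + 2 = -3079)
A(d) = 1/(5 + d)
h(R) = R² + 1/(5 + R) - 18*R (h(R) = (R² - 18*R) + 1/(5 + R) = R² + 1/(5 + R) - 18*R)
t + h(209) = -3079 + (1 + 209*(-18 + 209)*(5 + 209))/(5 + 209) = -3079 + (1 + 209*191*214)/214 = -3079 + (1 + 8542666)/214 = -3079 + (1/214)*8542667 = -3079 + 8542667/214 = 7883761/214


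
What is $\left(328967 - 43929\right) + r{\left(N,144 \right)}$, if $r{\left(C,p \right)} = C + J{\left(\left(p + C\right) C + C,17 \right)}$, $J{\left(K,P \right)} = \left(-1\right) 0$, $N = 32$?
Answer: $285070$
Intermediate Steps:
$J{\left(K,P \right)} = 0$
$r{\left(C,p \right)} = C$ ($r{\left(C,p \right)} = C + 0 = C$)
$\left(328967 - 43929\right) + r{\left(N,144 \right)} = \left(328967 - 43929\right) + 32 = 285038 + 32 = 285070$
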